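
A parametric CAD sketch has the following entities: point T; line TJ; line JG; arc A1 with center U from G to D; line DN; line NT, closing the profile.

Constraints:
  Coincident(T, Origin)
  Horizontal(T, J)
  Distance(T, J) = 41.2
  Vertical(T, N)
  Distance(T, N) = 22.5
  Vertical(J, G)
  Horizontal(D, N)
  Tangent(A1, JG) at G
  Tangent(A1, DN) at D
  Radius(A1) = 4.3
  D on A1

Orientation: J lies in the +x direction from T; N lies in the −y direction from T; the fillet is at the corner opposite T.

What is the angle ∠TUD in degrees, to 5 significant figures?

116.25°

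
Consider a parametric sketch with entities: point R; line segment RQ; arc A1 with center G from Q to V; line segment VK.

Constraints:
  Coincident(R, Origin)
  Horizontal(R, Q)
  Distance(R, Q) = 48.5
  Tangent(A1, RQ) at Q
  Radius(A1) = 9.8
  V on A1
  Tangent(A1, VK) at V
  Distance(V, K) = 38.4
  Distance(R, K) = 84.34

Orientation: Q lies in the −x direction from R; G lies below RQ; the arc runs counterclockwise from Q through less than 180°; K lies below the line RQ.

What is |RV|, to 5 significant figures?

57.540

Checks: |GV| = 9.800 ✓; ∠(GV, VK) = 90.00° ✓; |VK| = 38.40 ✓; |RK| = 84.34 ✓.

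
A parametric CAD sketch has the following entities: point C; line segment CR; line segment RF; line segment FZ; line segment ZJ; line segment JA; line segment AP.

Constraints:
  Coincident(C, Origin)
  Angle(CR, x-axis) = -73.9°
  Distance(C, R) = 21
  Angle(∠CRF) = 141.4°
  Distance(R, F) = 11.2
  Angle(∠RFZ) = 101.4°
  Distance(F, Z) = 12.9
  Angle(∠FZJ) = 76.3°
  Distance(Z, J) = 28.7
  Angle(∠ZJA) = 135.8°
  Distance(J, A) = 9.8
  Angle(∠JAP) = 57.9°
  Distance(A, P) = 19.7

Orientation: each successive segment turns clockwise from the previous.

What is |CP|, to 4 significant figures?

18.88

C is at the origin; CR runs at -73.9° with length 21.0, so R = (5.824, -20.18). ∠CRF = 141.4° gives RF at -112.5° from the x-axis; with |RF| = 11.2, F = (1.538, -30.52). ∠RFZ = 101.4° gives FZ at 168.9° from the x-axis; with |FZ| = 12.9, Z = (-11.12, -28.04). ∠FZJ = 76.3° gives ZJ at 65.20° from the x-axis; with |ZJ| = 28.7, J = (0.9172, -1.987). ∠ZJA = 135.8° gives JA at 21.00° from the x-axis; with |JA| = 9.8, A = (10.07, 1.525). ∠JAP = 57.9° gives AP at -101.1° from the x-axis; with |AP| = 19.7, P = (6.274, -17.81). Then |CP| = |P − C| = 18.88.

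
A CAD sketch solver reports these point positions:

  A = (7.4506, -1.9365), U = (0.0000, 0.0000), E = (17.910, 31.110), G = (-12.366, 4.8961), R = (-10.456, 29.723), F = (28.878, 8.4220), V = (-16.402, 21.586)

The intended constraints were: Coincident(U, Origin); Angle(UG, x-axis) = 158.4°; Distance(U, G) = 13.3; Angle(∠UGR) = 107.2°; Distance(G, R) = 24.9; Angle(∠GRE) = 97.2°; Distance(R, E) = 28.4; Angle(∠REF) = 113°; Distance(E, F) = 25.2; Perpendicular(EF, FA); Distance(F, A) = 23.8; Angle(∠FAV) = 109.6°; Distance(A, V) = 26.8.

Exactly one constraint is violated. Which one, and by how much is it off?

Distance(A, V) = 26.8 — off by 6.70.

U = (0.00, 0.00) ✓; UG at 158.4° ✓; |UG| = 13.30 ✓; ∠UGR = 107.2° ✓; |GR| = 24.90 ✓; ∠GRE = 97.20° ✓; |RE| = 28.40 ✓; ∠REF = 113.0° ✓; |EF| = 25.20 ✓; ∠(EF, FA) = 90.00° ✓; |FA| = 23.80 ✓; ∠FAV = 109.6° ✓; |AV| = 33.50 ✗.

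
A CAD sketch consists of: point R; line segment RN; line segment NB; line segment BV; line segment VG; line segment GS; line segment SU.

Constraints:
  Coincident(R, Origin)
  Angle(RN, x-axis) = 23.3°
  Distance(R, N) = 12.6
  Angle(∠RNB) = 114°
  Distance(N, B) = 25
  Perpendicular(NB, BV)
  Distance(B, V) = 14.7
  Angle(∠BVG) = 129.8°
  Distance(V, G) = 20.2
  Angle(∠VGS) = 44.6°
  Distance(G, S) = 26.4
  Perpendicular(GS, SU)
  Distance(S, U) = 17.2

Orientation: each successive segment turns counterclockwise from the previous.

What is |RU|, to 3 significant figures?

35.3

R is at the origin; RN runs at 23.3° with length 12.6, so N = (11.6, 4.98). ∠RNB = 114.0° gives NB at 89.3° from the x-axis; with |NB| = 25.0, B = (11.9, 30.0). NB ⟂ BV, so BV runs at 179°; with |BV| = 14.7, V = (-2.82, 30.2). ∠BVG = 129.8° gives VG at -130° from the x-axis; with |VG| = 20.2, G = (-15.9, 14.8). ∠VGS = 44.6° gives GS at 4.90° from the x-axis; with |GS| = 26.4, S = (10.4, 17.1). The perpendicularity gives SU at right angles to GS, so SU runs at 94.9°; with |SU| = 17.2, U = (8.89, 34.2). Then |RU| = |U − R| = 35.3.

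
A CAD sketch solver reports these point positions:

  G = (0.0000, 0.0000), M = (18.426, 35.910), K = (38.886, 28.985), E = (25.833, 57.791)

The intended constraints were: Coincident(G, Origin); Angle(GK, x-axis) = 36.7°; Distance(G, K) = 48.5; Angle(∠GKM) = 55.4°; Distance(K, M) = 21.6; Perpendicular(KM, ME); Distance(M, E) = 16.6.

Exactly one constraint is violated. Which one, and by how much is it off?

Distance(M, E) = 16.6 — off by 6.50.

G = (0.00, 0.00) ✓; GK at 36.70° ✓; |GK| = 48.50 ✓; ∠GKM = 55.40° ✓; |KM| = 21.60 ✓; ∠(KM, ME) = 90.00° ✓; |ME| = 23.10 ✗.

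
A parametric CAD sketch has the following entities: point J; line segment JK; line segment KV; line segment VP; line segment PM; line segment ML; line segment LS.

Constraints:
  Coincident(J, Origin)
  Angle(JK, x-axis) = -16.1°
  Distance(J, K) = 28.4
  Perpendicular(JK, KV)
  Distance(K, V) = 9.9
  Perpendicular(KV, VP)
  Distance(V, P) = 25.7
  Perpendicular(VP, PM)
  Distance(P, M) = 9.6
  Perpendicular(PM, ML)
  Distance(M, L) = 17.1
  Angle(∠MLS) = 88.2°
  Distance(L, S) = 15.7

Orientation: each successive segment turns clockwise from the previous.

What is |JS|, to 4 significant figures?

25.07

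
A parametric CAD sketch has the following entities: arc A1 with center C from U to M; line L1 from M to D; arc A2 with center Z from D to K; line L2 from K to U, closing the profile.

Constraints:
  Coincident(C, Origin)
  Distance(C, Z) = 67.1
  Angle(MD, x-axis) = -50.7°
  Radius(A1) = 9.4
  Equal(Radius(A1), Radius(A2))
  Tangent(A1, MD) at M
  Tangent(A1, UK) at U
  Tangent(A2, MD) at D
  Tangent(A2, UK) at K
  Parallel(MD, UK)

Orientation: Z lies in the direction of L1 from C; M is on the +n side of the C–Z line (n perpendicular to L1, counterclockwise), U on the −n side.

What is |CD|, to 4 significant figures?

67.76

The slot axis is L1's direction at -50.7°, so u = (cos -50.7°, sin -50.7°) = (0.6334, -0.7738) and n = (−sin -50.7°, cos -50.7°) = (0.7738, 0.6334). C is at the origin and Z lies 67.1 along u from C, so Z = 67.1·u = (42.50, -51.92). Tangency of A1 to both parallel lines with radius 9.4 puts M and U at C ± 9.4·n: M = (7.274, 5.954), U = (-7.274, -5.954). Equal radii place D and K the same way about Z: D = Z + 9.4·n = (49.77, -45.97), K = Z − 9.4·n = (35.23, -57.88). Then |CD| = |D − C| = 67.76.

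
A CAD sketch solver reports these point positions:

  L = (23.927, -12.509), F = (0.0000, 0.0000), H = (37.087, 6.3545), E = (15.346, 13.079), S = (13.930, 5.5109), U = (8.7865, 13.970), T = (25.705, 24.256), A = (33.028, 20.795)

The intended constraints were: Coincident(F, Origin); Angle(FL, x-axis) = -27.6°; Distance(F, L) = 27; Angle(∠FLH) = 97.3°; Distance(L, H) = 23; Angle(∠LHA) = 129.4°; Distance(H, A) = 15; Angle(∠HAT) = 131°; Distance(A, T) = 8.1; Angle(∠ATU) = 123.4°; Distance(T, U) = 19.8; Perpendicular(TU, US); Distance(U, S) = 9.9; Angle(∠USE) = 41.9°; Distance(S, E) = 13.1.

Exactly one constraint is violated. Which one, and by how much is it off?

Distance(S, E) = 13.1 — off by 5.40.

F = (0.00, 0.00) ✓; FL at -27.60° ✓; |FL| = 27.00 ✓; ∠FLH = 97.30° ✓; |LH| = 23.00 ✓; ∠LHA = 129.4° ✓; |HA| = 15.00 ✓; ∠HAT = 131.0° ✓; |AT| = 8.100 ✓; ∠ATU = 123.4° ✓; |TU| = 19.80 ✓; ∠(TU, US) = 90.00° ✓; |US| = 9.900 ✓; ∠USE = 41.90° ✓; |SE| = 7.699 ✗.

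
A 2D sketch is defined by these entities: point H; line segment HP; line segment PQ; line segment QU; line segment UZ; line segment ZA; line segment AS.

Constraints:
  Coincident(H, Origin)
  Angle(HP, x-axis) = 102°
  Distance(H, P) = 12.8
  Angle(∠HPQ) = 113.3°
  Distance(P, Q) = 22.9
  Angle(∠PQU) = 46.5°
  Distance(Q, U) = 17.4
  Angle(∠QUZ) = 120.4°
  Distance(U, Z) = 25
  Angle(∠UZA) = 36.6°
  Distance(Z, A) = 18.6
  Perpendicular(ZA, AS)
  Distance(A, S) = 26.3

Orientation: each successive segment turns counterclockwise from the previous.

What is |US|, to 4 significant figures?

11.49

∠UZA = 36.6° gives ZA at 145.2° from the x-axis; with |ZA| = 18.6, A = (-6.131, 13.68). ZA is perpendicular to AS, so AS runs at -124.8°; with |AS| = 26.3, S = (-21.14, -7.912). Then |US| = |S − U| = 11.49.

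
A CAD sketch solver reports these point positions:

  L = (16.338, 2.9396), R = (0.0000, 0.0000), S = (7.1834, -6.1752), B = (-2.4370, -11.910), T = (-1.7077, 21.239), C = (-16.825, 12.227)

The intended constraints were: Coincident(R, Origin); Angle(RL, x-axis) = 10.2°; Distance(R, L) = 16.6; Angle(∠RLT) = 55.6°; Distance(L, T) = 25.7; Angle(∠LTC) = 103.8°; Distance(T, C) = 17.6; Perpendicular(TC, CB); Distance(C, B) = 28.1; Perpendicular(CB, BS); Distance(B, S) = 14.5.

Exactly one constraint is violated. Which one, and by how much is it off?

Distance(B, S) = 14.5 — off by 3.30.

R = (0.00, 0.00) ✓; RL at 10.20° ✓; |RL| = 16.60 ✓; ∠RLT = 55.60° ✓; |LT| = 25.70 ✓; ∠LTC = 103.8° ✓; |TC| = 17.60 ✓; ∠(TC, CB) = 90.00° ✓; |CB| = 28.10 ✓; ∠(CB, BS) = 90.00° ✓; |BS| = 11.20 ✗.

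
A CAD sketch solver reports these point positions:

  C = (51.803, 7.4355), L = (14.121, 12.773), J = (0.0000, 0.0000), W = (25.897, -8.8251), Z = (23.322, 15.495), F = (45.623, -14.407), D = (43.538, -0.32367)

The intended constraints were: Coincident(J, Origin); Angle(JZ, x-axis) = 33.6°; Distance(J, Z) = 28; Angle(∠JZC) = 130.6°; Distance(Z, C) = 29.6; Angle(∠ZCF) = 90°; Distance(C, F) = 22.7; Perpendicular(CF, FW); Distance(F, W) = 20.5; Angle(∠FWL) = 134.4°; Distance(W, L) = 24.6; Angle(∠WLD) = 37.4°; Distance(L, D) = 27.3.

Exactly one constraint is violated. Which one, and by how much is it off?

Distance(L, D) = 27.3 — off by 4.90.

J = (0.00, 0.00) ✓; JZ at 33.60° ✓; |JZ| = 28.00 ✓; ∠JZC = 130.6° ✓; |ZC| = 29.60 ✓; ∠ZCF = 90.00° ✓; |CF| = 22.70 ✓; ∠(CF, FW) = 90.00° ✓; |FW| = 20.50 ✓; ∠FWL = 134.4° ✓; |WL| = 24.60 ✓; ∠WLD = 37.40° ✓; |LD| = 32.20 ✗.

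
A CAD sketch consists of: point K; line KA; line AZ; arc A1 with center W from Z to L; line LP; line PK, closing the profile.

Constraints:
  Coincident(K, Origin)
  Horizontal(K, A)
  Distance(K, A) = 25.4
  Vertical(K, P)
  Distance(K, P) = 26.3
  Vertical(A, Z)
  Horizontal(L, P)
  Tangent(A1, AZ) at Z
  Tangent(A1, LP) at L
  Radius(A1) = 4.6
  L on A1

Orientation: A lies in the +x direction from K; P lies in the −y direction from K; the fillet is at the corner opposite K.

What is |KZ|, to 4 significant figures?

33.41

K is at the origin; KA is horizontal with |KA| = 25.4 and A on the +x side, so A = (25.40, 0.000). KP is vertical with |KP| = 26.3 and P on the −y side, so P = (0.000, -26.30). The virtual corner opposite K is at (25.40, -26.30). Since A1 is tangent to AZ there, WZ ⟂ AZ and since A1 is tangent to LP there, WL ⟂ LP, with radius 4.6, so the center W sits 4.6 in from both sides at W = (20.80, -21.70). That places the tangent points at Z = (25.40, -21.70) on AZ and L = (20.80, -26.30) on LP. Then |KZ| = |Z − K| = 33.41.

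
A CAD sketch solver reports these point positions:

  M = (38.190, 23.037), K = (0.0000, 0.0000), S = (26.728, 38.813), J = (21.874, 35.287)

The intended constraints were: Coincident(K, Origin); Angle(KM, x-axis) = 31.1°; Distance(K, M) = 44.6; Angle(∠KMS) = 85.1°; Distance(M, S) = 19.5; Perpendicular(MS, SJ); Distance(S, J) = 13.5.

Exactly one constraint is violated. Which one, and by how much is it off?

Distance(S, J) = 13.5 — off by 7.50.

K = (0.00, 0.00) ✓; KM at 31.10° ✓; |KM| = 44.60 ✓; ∠KMS = 85.10° ✓; |MS| = 19.50 ✓; ∠(MS, SJ) = 89.99° ✓; |SJ| = 5.999 ✗.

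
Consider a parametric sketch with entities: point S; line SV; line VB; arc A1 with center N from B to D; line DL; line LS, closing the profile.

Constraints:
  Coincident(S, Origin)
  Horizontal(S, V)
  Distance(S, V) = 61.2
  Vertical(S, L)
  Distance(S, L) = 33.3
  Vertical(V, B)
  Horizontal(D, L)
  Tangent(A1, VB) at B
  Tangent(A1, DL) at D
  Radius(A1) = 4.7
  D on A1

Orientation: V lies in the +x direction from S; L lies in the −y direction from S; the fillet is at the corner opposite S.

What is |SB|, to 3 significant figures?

67.6

S is at the origin; S and V share the same y with |SV| = 61.2 and V on the +x side, so V = (61.2, 0.00). SL is vertical with |SL| = 33.3 and L on the −y side, so L = (0.00, -33.3). The virtual corner opposite S is at (61.2, -33.3). Since A1 is tangent to VB there, NB ⟂ VB and since A1 is tangent to DL there, ND ⟂ DL, with radius 4.7, so the center N sits 4.7 in from both sides at N = (56.5, -28.6). That places the tangent points at B = (61.2, -28.6) on VB and D = (56.5, -33.3) on DL. Then |SB| = |B − S| = 67.6.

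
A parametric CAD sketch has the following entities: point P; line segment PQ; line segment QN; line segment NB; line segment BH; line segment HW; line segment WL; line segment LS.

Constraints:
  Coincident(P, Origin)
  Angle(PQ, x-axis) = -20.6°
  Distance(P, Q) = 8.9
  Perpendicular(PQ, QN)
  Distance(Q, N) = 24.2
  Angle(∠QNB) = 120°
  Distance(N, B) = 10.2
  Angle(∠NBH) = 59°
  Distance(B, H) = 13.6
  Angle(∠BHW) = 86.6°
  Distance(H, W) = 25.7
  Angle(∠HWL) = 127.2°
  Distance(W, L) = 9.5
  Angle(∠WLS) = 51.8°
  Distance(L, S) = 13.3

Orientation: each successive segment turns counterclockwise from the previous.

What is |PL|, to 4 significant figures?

40.30

∠BHW = 86.6° gives HW at -16.20° from the x-axis; with |HW| = 25.7, W = (30.49, 7.421). ∠HWL = 127.2° gives WL at 36.60° from the x-axis; with |WL| = 9.5, L = (38.12, 13.09). Then |PL| = |L − P| = 40.30.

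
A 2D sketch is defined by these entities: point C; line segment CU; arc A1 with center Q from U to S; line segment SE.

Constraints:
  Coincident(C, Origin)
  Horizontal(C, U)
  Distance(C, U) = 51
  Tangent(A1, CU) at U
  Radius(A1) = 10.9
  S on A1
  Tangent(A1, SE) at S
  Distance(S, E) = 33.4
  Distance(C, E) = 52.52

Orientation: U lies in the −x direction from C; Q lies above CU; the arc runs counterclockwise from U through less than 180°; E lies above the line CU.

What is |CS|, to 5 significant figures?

41.254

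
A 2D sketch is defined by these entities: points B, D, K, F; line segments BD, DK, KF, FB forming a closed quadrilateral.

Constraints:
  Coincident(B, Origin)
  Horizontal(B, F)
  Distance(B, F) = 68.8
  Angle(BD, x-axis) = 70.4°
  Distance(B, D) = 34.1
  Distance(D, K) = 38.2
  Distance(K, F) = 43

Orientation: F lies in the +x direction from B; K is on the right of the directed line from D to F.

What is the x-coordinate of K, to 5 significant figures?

25.921

Checks: |DK| = 38.20 ✓; |KF| = 43.00 ✓.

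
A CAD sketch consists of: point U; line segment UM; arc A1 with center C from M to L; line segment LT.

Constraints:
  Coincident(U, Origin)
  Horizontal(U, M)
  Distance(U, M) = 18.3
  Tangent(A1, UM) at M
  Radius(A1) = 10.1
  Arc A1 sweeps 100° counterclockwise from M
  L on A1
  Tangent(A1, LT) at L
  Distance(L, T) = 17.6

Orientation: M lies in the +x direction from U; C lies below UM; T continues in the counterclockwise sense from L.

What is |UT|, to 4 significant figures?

31.34

U is at the origin; UM is horizontal with |UM| = 18.3 and M on the +x side, so M = (18.30, 0.000). Since A1 is tangent to UM there, CM ⟂ UM, so C = M + (0, -10.1) = (18.30, -10.10). On A1, M sits at bearing 90° from C; a 100° counterclockwise sweep puts L at bearing 190°, so L = C + 10.1·(cos 190°, sin 190°) = (8.353, -11.85). Since A1 is tangent to LT there, CL ⟂ LT, so LT runs along (−sin 190°, cos 190°); with |LT| = 17.6, T = (11.41, -29.19). Then |UT| = |T − U| = 31.34.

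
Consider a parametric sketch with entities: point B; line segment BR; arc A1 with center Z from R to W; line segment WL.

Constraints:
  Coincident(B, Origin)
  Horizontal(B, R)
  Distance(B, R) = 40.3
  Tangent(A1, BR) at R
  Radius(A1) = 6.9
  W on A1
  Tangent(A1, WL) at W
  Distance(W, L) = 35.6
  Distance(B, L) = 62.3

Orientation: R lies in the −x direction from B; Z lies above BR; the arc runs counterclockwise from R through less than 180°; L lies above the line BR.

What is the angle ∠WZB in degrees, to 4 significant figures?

28.53°

Checks: |ZW| = 6.900 ✓; ∠(ZW, WL) = 90.00° ✓; |WL| = 35.60 ✓; |BL| = 62.30 ✓.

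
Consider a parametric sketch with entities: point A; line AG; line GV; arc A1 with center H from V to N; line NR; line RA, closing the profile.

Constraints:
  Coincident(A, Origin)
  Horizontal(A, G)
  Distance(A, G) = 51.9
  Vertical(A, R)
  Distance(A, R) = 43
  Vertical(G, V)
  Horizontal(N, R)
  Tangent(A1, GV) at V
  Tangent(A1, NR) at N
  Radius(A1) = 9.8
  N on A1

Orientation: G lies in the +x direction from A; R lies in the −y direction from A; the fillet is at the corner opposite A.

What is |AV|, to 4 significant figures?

61.61

A is at the origin; A and G share the same y with |AG| = 51.9 and G on the +x side, so G = (51.90, 0.000). A and R share the same x with |AR| = 43.0 and R on the −y side, so R = (0.000, -43.00). The virtual corner opposite A is at (51.90, -43.00). Since A1 is tangent to GV there, HV ⟂ GV and the tangent condition forces HN to be normal to NR, with radius 9.8, so the center H sits 9.8 in from both sides at H = (42.10, -33.20). That places the tangent points at V = (51.90, -33.20) on GV and N = (42.10, -43.00) on NR. Then |AV| = |V − A| = 61.61.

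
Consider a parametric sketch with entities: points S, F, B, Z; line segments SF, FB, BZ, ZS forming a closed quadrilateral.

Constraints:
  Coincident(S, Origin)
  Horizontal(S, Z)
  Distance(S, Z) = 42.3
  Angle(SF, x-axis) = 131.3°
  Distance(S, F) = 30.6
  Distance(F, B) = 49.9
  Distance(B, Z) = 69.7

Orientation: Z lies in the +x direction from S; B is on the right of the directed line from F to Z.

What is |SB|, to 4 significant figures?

34.74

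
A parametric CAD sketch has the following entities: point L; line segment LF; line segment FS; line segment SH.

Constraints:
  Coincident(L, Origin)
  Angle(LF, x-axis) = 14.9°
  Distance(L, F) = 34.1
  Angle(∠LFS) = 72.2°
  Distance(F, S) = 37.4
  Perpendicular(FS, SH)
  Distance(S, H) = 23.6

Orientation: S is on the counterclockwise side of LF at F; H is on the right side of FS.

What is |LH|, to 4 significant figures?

62.22

L is at the origin; LF runs at 14.9° with length 34.1, so F = 34.1·(cos 14.9°, sin 14.9°) = (32.95, 8.768). ∠LFS = 72.2°, so FS runs at 14.9° + (180° − 72.2°) = 122.7° from the x-axis; with |FS| = 37.4, S = F + 37.4·(cos 122.7°, sin 122.7°) = (12.75, 40.24). FS is perpendicular to SH; with |SH| = 23.6 on the right of FS, H = S + 23.6·(0.8415, 0.5402) = (32.61, 52.99). Then |LH| = |H − L| = 62.22.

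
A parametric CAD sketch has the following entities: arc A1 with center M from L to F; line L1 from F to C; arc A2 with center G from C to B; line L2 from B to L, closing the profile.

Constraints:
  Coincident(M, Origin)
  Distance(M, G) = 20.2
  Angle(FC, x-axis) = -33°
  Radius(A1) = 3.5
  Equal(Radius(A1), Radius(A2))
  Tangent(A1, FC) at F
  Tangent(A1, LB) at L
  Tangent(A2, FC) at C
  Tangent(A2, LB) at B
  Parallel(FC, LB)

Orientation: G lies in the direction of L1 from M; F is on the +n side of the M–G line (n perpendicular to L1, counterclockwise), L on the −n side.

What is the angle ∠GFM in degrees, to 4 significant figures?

80.17°

The slot axis is L1's direction at -33.0°, so u = (cos -33.0°, sin -33.0°) = (0.8387, -0.5446) and n = (−sin -33.0°, cos -33.0°) = (0.5446, 0.8387). M is at the origin and G lies 20.2 along u from M, so G = 20.2·u = (16.94, -11.00). Tangency of A1 to both parallel lines with radius 3.5 puts F and L at M ± 3.5·n: F = (1.906, 2.935), L = (-1.906, -2.935). Then cos ∠GFM = FG·FM / (|FG||FM|), giving 80.17°.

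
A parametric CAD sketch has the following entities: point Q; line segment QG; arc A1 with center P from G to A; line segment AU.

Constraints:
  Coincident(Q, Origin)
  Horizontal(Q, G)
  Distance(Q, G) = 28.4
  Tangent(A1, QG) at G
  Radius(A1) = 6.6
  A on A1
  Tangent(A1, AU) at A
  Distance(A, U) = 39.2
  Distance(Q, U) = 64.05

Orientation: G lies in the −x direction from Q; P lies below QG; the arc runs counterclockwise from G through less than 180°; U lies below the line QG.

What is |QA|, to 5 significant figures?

34.679

Checks: ∠(PG, GQ) = 90.00° ✓; |PG| = 6.600 ✓; |PA| = 6.600 ✓; ∠(PA, AU) = 90.00° ✓; |AU| = 39.20 ✓; |QU| = 64.05 ✓.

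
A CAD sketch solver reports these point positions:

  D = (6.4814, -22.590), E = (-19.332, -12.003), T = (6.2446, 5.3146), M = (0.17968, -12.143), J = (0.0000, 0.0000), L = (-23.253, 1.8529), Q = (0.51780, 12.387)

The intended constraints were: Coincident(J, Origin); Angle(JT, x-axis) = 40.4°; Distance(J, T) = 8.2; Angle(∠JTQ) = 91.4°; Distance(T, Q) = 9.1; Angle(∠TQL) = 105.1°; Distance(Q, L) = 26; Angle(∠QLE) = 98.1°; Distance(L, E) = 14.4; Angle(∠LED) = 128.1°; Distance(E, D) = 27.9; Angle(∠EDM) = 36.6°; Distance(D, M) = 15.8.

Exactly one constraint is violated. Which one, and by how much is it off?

Distance(D, M) = 15.8 — off by 3.60.

J = (0.00, 0.00) ✓; JT at 40.40° ✓; |JT| = 8.200 ✓; ∠JTQ = 91.40° ✓; |TQ| = 9.100 ✓; ∠TQL = 105.1° ✓; |QL| = 26.00 ✓; ∠QLE = 98.10° ✓; |LE| = 14.40 ✓; ∠LED = 128.1° ✓; |ED| = 27.90 ✓; ∠EDM = 36.60° ✓; |DM| = 12.20 ✗.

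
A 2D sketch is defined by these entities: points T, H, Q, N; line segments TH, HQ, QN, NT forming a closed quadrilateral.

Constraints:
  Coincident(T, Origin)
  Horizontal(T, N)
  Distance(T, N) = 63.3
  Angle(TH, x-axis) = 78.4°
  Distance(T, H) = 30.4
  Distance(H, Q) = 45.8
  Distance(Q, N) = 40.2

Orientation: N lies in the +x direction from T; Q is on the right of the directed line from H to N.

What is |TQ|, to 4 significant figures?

27.65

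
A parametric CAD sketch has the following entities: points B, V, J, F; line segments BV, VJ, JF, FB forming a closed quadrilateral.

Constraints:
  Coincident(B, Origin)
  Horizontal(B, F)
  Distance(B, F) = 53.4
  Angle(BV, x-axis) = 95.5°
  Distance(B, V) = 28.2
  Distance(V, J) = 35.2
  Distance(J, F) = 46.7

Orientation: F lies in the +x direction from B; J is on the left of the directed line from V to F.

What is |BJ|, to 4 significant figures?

50.56

B is at the origin; B and F share the same y with |BF| = 53.4 and F in +x, so F = (53.4, 0). BV runs at 95.5° with |BV| = 28.2, so V = (-2.703, 28.07). J is determined by |VJ| = 35.2 and |JF| = 46.7 together: it lies at the intersection of circle(V, 35.2) and circle(F, 46.7). With |VF| = 62.73, the foot of the radical line on VF is 23.86 from V and the perpendicular offset is √(35.2² − 23.86²) = 25.88. Taking the left-of-VF solution: J = (30.22, 40.54).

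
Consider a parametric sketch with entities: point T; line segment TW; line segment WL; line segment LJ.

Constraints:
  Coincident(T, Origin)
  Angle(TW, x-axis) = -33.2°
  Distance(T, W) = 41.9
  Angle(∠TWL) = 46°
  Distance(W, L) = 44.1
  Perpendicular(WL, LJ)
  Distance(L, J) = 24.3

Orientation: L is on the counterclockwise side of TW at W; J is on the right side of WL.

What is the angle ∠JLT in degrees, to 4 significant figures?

153.6°

∠TWL = 46.0°, so WL runs at -33.2° + (180° − 46.0°) = 100.8° from the x-axis; with |WL| = 44.1, L = W + 44.1·(cos 100.8°, sin 100.8°) = (26.80, 20.38). The perpendicularity gives LJ at right angles to WL; with |LJ| = 24.3 on the right of WL, J = L + 24.3·(0.9823, 0.1874) = (50.67, 24.93). Then cos ∠JLT = LJ·LT / (|LJ||LT|), giving 153.6°.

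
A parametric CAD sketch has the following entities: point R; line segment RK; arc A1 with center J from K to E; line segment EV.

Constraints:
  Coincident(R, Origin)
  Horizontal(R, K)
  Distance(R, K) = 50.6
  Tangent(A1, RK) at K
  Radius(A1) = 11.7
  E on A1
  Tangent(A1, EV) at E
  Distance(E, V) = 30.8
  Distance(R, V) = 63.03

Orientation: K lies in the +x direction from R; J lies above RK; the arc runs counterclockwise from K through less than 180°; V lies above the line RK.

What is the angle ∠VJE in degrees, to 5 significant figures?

69.200°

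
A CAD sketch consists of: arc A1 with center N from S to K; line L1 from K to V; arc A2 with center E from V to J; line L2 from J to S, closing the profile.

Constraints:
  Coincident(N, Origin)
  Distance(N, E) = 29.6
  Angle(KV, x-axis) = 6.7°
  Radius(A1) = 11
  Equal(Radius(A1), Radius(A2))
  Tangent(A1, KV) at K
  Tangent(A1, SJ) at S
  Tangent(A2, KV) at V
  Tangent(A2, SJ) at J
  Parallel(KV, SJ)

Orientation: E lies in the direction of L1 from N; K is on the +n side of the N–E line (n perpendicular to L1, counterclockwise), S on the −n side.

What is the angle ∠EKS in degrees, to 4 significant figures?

69.61°

The slot axis is L1's direction at 6.7°, so u = (cos 6.7°, sin 6.7°) = (0.9932, 0.1167) and n = (−sin 6.7°, cos 6.7°) = (-0.1167, 0.9932). N is at the origin and E lies 29.6 along u from N, so E = 29.6·u = (29.40, 3.453). Tangency of A1 to both parallel lines with radius 11.0 puts K and S at N ± 11.0·n: K = (-1.283, 10.92), S = (1.283, -10.92). Then cos ∠EKS = KE·KS / (|KE||KS|), giving 69.61°.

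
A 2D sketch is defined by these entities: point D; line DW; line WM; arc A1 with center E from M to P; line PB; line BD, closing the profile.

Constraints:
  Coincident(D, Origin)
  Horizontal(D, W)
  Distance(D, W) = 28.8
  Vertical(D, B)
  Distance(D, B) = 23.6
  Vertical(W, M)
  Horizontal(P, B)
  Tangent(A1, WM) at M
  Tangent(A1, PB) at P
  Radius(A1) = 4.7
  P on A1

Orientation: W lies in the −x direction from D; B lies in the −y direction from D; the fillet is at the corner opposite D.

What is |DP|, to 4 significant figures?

33.73

D is at the origin; D and W share the same y with |DW| = 28.8 and W on the −x side, so W = (-28.80, 0.000). DB is vertical with |DB| = 23.6 and B on the −y side, so B = (0.000, -23.60). The virtual corner opposite D is at (-28.80, -23.60). Since A1 is tangent to WM there, EM ⟂ WM and since A1 is tangent to PB there, EP ⟂ PB, with radius 4.7, so the center E sits 4.7 in from both sides at E = (-24.10, -18.90). That places the tangent points at M = (-28.80, -18.90) on WM and P = (-24.10, -23.60) on PB. Then |DP| = |P − D| = 33.73.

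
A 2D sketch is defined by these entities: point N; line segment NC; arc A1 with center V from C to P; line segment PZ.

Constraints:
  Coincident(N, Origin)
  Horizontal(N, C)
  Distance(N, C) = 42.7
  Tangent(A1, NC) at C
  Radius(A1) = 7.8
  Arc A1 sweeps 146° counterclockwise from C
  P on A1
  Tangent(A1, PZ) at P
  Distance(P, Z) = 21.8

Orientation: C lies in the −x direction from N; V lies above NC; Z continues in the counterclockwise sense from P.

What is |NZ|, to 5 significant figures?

62.307

N is at the origin; N and C share the same y with |NC| = 42.7 and C on the −x side, so C = (-42.700, 0.0000). Since A1 is tangent to NC there, VC ⟂ NC, so V = C + (0, 7.8) = (-42.700, 7.8000). On A1, C sits at bearing -90° from V; a 146° counterclockwise sweep puts P at bearing 56°, so P = V + 7.8·(cos 56°, sin 56°) = (-38.338, 14.266). The tangent condition forces VP to be normal to PZ, so PZ runs along (−sin 56°, cos 56°); with |PZ| = 21.8, Z = (-56.411, 26.457). Then |NZ| = |Z − N| = 62.307.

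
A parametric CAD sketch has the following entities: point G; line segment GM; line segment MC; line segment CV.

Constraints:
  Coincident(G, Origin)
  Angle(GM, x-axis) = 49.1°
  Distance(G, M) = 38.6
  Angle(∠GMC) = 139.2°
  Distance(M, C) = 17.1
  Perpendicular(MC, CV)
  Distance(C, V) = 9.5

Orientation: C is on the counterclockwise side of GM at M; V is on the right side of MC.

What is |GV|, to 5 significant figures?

57.889

∠GMC = 139.2°, so MC runs at 49.1° + (180° − 139.2°) = 89.900° from the x-axis; with |MC| = 17.1, C = M + 17.1·(cos 89.900°, sin 89.900°) = (25.303, 46.276). MC ⟂ CV; with |CV| = 9.5 on the right of MC, V = C + 9.5·(1.0000, -0.0017453) = (34.803, 46.259). Then |GV| = |V − G| = 57.889.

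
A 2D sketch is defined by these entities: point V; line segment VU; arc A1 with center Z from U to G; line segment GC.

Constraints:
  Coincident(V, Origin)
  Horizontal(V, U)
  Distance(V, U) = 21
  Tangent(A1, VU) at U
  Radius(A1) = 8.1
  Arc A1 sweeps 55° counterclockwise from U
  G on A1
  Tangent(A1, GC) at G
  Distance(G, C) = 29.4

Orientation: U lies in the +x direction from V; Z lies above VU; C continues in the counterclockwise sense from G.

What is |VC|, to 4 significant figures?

52.33

V is at the origin; VU is horizontal with |VU| = 21.0 and U on the +x side, so U = (21.00, 0.000). Since A1 is tangent to VU there, ZU ⟂ VU, so Z = U + (0, 8.1) = (21.00, 8.100). On A1, U sits at bearing -90° from Z; a 55° counterclockwise sweep puts G at bearing -35°, so G = Z + 8.1·(cos -35°, sin -35°) = (27.64, 3.454). The tangent condition forces ZG to be normal to GC, so GC runs along (−sin -35°, cos -35°); with |GC| = 29.4, C = (44.50, 27.54). Then |VC| = |C − V| = 52.33.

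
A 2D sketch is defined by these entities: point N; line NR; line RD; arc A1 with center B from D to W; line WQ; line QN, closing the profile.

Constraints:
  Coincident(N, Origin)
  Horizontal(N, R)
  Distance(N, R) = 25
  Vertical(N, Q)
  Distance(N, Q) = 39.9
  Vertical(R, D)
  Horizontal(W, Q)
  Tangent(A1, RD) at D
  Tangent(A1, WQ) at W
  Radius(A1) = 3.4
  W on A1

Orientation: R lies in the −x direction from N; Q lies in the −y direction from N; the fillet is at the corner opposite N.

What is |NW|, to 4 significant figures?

45.37

The virtual corner opposite N is at (-25.00, -39.90). The tangent condition forces BD to be normal to RD and A1 meets WQ tangentially, so BW is at right angles to WQ, with radius 3.4, so the center B sits 3.4 in from both sides at B = (-21.60, -36.50). That places the tangent points at D = (-25.00, -36.50) on RD and W = (-21.60, -39.90) on WQ. Then |NW| = |W − N| = 45.37.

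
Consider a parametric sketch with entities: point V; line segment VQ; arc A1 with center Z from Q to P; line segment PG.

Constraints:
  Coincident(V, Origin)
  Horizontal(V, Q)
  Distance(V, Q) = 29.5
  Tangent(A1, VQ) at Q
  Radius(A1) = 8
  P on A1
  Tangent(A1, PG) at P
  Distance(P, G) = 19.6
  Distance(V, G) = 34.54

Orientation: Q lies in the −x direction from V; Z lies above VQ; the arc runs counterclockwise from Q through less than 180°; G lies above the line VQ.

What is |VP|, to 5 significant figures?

22.876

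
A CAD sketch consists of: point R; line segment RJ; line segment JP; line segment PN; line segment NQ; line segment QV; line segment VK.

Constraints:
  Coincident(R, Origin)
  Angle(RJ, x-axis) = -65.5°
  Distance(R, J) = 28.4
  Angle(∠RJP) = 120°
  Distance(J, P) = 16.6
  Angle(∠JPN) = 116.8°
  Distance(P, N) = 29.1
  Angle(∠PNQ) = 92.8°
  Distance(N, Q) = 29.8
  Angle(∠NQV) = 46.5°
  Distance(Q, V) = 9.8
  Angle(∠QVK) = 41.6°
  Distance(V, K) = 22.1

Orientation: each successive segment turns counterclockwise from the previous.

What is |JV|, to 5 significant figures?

31.784

∠PNQ = 92.8° gives NQ at 144.90° from the x-axis; with |NQ| = 29.8, Q = (19.470, 14.298). ∠NQV = 46.5° gives QV at -81.600° from the x-axis; with |QV| = 9.8, V = (20.901, 4.6035). Then |JV| = |V − J| = 31.784.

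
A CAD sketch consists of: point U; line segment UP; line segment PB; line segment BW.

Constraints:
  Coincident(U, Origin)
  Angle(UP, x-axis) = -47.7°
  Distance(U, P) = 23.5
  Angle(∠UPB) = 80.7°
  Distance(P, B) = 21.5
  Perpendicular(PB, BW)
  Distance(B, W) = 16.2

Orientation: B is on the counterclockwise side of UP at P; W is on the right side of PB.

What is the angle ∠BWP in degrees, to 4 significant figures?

53.00°

U is at the origin; UP runs at -47.7° with length 23.5, so P = 23.5·(cos -47.7°, sin -47.7°) = (15.82, -17.38). ∠UPB = 80.7°, so PB runs at -47.7° + (180° − 80.7°) = 51.60° from the x-axis; with |PB| = 21.5, B = P + 21.5·(cos 51.60°, sin 51.60°) = (29.17, -0.5319). PB is perpendicular to BW; with |BW| = 16.2 on the right of PB, W = B + 16.2·(0.7837, -0.6211) = (41.87, -10.59). Then cos ∠BWP = WB·WP / (|WB||WP|), giving 53.00°.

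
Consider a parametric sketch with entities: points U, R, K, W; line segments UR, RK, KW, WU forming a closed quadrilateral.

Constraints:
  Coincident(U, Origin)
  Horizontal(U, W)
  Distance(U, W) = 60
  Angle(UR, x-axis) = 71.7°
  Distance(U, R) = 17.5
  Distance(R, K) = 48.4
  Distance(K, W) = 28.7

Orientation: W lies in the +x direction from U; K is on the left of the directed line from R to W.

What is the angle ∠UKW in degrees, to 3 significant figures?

77.1°

Checks: |RK| = 48.40 ✓; |KW| = 28.70 ✓.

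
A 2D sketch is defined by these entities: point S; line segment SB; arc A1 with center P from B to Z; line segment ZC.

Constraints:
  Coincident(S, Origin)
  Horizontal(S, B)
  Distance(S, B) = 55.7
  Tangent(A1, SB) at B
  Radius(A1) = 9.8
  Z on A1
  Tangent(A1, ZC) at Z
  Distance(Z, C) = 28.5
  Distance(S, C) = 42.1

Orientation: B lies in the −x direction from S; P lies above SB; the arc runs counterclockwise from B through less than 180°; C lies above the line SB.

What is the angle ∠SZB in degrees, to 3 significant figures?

147°

S is at the origin; SB is horizontal with |SB| = 55.7 and B on the −x side, so B = (-55.7, 0.00). A1 meets SB tangentially, so PB is at right angles to SB, so P = B + (0, 9.8) = (-55.7, 9.80). Since PZ ⟂ ZC (tangency), |PC| = √(9.8² + 28.5²) = 30.1 regardless of where Z sits on A1. So C lies on both circle(S, 42.1) and circle(P, 30.1); the above-SB intersection is C = (-31.6, 27.9). Z is the foot of the tangent from C: Z = (-47.6, 4.29).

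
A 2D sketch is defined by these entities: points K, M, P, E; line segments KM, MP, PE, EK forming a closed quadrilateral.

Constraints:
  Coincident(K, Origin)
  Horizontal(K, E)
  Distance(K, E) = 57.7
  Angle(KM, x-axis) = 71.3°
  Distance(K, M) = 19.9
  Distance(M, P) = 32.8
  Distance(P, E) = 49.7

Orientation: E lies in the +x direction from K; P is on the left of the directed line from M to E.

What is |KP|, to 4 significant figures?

51.24

Checks: |MP| = 32.80 ✓; |PE| = 49.70 ✓.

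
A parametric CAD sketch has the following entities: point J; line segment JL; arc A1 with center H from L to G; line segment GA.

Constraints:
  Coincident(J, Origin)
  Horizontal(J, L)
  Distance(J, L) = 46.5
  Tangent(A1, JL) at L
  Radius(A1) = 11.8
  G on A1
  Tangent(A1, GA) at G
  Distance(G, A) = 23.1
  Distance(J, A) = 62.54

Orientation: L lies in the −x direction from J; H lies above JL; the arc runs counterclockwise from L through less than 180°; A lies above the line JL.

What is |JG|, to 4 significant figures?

41.24

J is at the origin; J and L share the same y with |JL| = 46.5 and L on the −x side, so L = (-46.50, 0.000). The tangent condition forces HL to be normal to JL, so H = L + (0, 11.8) = (-46.50, 11.80). Since HG ⟂ GA (tangency), |HA| = √(11.8² + 23.1²) = 25.94 regardless of where G sits on A1. So A lies on both circle(J, 62.54) and circle(H, 25.94); the above-JL intersection is A = (-50.05, 37.49). G is the foot of the tangent from A: G = (-36.83, 18.56).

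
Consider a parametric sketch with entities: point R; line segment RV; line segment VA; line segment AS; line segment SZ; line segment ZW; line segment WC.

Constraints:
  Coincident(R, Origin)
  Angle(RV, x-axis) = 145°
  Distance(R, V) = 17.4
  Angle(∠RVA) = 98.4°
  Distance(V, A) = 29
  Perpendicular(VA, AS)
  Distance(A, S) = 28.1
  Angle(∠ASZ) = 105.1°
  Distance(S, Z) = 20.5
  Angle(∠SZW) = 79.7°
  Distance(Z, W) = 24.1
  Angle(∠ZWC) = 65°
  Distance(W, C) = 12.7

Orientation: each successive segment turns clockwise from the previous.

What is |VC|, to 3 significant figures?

23.6

∠SZW = 79.7° gives ZW at 158° from the x-axis; with |ZW| = 24.1, W = (-2.61, 12.2). ∠ZWC = 65.0° gives WC at 43.2° from the x-axis; with |WC| = 12.7, C = (6.65, 20.9). Then |VC| = |C − V| = 23.6.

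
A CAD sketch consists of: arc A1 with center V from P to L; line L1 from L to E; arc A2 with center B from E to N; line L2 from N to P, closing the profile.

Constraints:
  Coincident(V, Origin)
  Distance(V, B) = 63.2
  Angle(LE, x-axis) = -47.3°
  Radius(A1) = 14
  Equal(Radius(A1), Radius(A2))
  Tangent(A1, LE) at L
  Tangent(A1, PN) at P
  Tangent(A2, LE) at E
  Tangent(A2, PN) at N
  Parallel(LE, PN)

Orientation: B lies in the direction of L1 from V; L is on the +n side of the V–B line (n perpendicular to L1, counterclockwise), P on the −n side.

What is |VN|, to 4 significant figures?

64.73

The slot axis is L1's direction at -47.3°, so u = (cos -47.3°, sin -47.3°) = (0.6782, -0.7349) and n = (−sin -47.3°, cos -47.3°) = (0.7349, 0.6782). V is at the origin and B lies 63.2 along u from V, so B = 63.2·u = (42.86, -46.45). Tangency of A1 to both parallel lines with radius 14.0 puts L and P at V ± 14.0·n: L = (10.29, 9.494), P = (-10.29, -9.494). Equal radii place E and N the same way about B: E = B + 14.0·n = (53.15, -36.95), N = B − 14.0·n = (32.57, -55.94). Then |VN| = |N − V| = 64.73.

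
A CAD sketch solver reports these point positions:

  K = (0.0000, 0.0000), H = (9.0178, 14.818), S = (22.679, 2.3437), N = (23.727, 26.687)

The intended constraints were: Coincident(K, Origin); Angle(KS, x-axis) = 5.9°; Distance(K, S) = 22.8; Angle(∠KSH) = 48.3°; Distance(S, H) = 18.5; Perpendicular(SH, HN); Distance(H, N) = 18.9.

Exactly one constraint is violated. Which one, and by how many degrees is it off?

Perpendicular(SH, HN) — off by 8.70°.

K = (0.00, 0.00) ✓; KS at 5.900° ✓; |KS| = 22.80 ✓; ∠KSH = 48.30° ✓; |SH| = 18.50 ✓; ∠(SH, HN) = 98.70° ✗; |HN| = 18.90 ✓.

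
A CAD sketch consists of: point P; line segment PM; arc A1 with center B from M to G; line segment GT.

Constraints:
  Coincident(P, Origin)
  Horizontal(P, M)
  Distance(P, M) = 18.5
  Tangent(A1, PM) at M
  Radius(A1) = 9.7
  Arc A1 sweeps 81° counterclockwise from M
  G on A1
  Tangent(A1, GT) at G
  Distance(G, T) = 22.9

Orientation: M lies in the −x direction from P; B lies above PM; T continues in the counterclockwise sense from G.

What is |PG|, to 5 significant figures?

12.104

P is at the origin; PM is horizontal with |PM| = 18.5 and M on the −x side, so M = (-18.500, 0.0000). Since A1 is tangent to PM there, BM ⟂ PM, so B = M + (0, 9.7) = (-18.500, 9.7000). On A1, M sits at bearing -90° from B; an 81° counterclockwise sweep puts G at bearing -9°, so G = B + 9.7·(cos -9°, sin -9°) = (-8.9194, 8.1826). Then |PG| = |G − P| = 12.104.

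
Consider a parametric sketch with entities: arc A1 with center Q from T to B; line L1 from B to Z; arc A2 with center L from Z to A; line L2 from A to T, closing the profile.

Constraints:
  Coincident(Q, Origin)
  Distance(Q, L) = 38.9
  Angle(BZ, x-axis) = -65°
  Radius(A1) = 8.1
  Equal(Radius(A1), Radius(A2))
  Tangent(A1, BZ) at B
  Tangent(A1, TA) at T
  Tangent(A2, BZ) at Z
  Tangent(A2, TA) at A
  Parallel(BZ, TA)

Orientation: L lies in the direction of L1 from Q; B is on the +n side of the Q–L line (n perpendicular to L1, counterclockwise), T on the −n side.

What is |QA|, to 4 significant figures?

39.73

Tangency of A1 to both parallel lines with radius 8.1 puts B and T at Q ± 8.1·n: B = (7.341, 3.423), T = (-7.341, -3.423). Equal radii place Z and A the same way about L: Z = L + 8.1·n = (23.78, -31.83), A = L − 8.1·n = (9.099, -38.68). Then |QA| = |A − Q| = 39.73.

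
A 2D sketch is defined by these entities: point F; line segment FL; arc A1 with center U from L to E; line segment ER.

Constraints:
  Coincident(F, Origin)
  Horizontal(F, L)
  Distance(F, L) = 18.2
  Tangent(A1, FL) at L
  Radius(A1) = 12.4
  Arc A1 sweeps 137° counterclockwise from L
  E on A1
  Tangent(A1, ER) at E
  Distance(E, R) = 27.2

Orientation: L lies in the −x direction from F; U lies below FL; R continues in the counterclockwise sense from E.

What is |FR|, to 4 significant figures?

40.59

F is at the origin; FL is horizontal with |FL| = 18.2 and L on the −x side, so L = (-18.20, 0.000). Tangency of A1 to FL means the radius UL is perpendicular to FL, so U = L + (0, -12.4) = (-18.20, -12.40). On A1, L sits at bearing 90° from U; a 137° counterclockwise sweep puts E at bearing 227°, so E = U + 12.4·(cos 227°, sin 227°) = (-26.66, -21.47). A1 meets ER tangentially, so UE is at right angles to ER, so ER runs along (−sin 227°, cos 227°); with |ER| = 27.2, R = (-6.764, -40.02). Then |FR| = |R − F| = 40.59.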